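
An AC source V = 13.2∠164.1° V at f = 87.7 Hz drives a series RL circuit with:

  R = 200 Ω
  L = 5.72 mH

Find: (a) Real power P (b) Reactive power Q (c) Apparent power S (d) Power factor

Step 1 — Angular frequency: ω = 2π·f = 2π·87.7 = 551 rad/s.
Step 2 — Component impedances:
  R: Z = R = 200 Ω
  L: Z = jωL = j·551·0.00572 = 0 + j3.152 Ω
Step 3 — Series combination: Z_total = R + L = 200 + j3.152 Ω = 200∠0.9° Ω.
Step 4 — Source phasor: V = 13.2∠164.1° V = -12.69 + j3.616 V.
Step 5 — Current: I = V / Z = -0.06317 + j0.01908 A = 0.06599∠163.2° A.
Step 6 — Complex power: S = V·I* = 0.871 + j0.01373 VA.
Step 7 — Real power: P = Re(S) = 0.871 W.
Step 8 — Reactive power: Q = Im(S) = 0.01373 VAR.
Step 9 — Apparent power: |S| = 0.8711 VA.
Step 10 — Power factor: PF = P/|S| = 0.9999 (lagging).

(a) P = 0.871 W  (b) Q = 0.01373 VAR  (c) S = 0.8711 VA  (d) PF = 0.9999 (lagging)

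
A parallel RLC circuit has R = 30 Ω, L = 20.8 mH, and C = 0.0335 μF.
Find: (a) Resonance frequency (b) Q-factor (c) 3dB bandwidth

Step 1 — Resonance: ω₀ = 1/√(LC) = 1/√(0.0208·3.35e-08) = 3.788e+04 rad/s.
Step 2 — f₀ = ω₀/(2π) = 6029 Hz.
Step 3 — Parallel Q: Q = R/(ω₀L) = 30/(3.788e+04·0.0208) = 0.03807.
Step 4 — Bandwidth: Δω = ω₀/Q = 9.95e+05 rad/s; BW = Δω/(2π) = 1.584e+05 Hz.

(a) f₀ = 6029 Hz  (b) Q = 0.03807  (c) BW = 1.584e+05 Hz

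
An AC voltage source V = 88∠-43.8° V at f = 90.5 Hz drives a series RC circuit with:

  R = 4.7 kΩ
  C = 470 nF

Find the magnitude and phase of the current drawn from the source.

Step 1 — Angular frequency: ω = 2π·f = 2π·90.5 = 568.6 rad/s.
Step 2 — Component impedances:
  R: Z = R = 4700 Ω
  C: Z = 1/(jωC) = -j/(ω·C) = 0 - j3742 Ω
Step 3 — Series combination: Z_total = R + C = 4700 - j3742 Ω = 6008∠-38.5° Ω.
Step 4 — Source phasor: V = 88∠-43.8° V = 63.51 - j60.91 V.
Step 5 — Ohm's law: I = V / Z_total = (63.51 - j60.91) / (4700 - j3742) = 0.01459 - j0.001347 A.
Step 6 — Convert to polar: |I| = 0.01465 A, ∠I = -5.3°.

I = 0.01465∠-5.3° A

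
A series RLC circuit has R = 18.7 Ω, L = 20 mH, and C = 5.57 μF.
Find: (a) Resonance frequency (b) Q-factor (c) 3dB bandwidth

Step 1 — Resonance condition Im(Z)=0 gives ω₀ = 1/√(LC).
Step 2 — ω₀ = 1/√(0.02·5.57e-06) = 2996 rad/s.
Step 3 — f₀ = ω₀/(2π) = 476.8 Hz.
Step 4 — Series Q: Q = ω₀L/R = 2996·0.02/18.7 = 3.204.
Step 5 — 3dB bandwidth: Δω = ω₀/Q = 935 rad/s; BW = Δω/(2π) = 148.8 Hz.

(a) f₀ = 476.8 Hz  (b) Q = 3.204  (c) BW = 148.8 Hz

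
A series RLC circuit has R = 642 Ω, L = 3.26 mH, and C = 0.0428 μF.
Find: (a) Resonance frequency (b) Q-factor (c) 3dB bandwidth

Step 1 — Resonance: ω₀ = 1/√(LC) = 1/√(0.00326·4.28e-08) = 8.466e+04 rad/s.
Step 2 — f₀ = ω₀/(2π) = 1.347e+04 Hz.
Step 3 — Series Q: Q = ω₀L/R = 8.466e+04·0.00326/642 = 0.4299.
Step 4 — Bandwidth: Δω = ω₀/Q = 1.969e+05 rad/s; BW = Δω/(2π) = 3.134e+04 Hz.

(a) f₀ = 1.347e+04 Hz  (b) Q = 0.4299  (c) BW = 3.134e+04 Hz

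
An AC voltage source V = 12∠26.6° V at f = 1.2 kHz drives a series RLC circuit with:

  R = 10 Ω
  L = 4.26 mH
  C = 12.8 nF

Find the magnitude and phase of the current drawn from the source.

Step 1 — Angular frequency: ω = 2π·f = 2π·1200 = 7540 rad/s.
Step 2 — Component impedances:
  R: Z = R = 10 Ω
  L: Z = jωL = j·7540·0.00426 = 0 + j32.12 Ω
  C: Z = 1/(jωC) = -j/(ω·C) = 0 - j1.036e+04 Ω
Step 3 — Series combination: Z_total = R + L + C = 10 - j1.033e+04 Ω = 1.033e+04∠-89.9° Ω.
Step 4 — Source phasor: V = 12∠26.6° V = 10.73 + j5.373 V.
Step 5 — Ohm's law: I = V / Z_total = (10.73 + j5.373) / (10 - j1.033e+04) = -0.0005192 + j0.001039 A.
Step 6 — Convert to polar: |I| = 0.001162 A, ∠I = 116.5°.

I = 0.001162∠116.5° A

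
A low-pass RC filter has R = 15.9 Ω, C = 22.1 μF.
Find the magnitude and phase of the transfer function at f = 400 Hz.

Step 1 — Angular frequency: ω = 2π·400 = 2513 rad/s.
Step 2 — Transfer function: H(jω) = 1/(1 + jωRC).
Step 3 — Denominator: 1 + jωRC = 1 + j·2513·15.9·2.21e-05 = 1 + j0.8831.
Step 4 — H = 0.5618 - j0.4962.
Step 5 — Magnitude: |H| = 0.7495 (-2.5 dB); phase: φ = -41.4°.

|H| = 0.7495 (-2.5 dB), φ = -41.4°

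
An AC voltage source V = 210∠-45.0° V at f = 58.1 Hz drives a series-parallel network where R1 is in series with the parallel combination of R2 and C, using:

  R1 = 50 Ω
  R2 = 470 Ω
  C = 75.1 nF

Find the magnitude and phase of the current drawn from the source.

Step 1 — Angular frequency: ω = 2π·f = 2π·58.1 = 365.1 rad/s.
Step 2 — Component impedances:
  R1: Z = R = 50 Ω
  R2: Z = R = 470 Ω
  C: Z = 1/(jωC) = -j/(ω·C) = 0 - j3.648e+04 Ω
Step 3 — Parallel branch: R2 || C = 1/(1/R2 + 1/C) = 469.9 - j6.055 Ω.
Step 4 — Series with R1: Z_total = R1 + (R2 || C) = 519.9 - j6.055 Ω = 520∠-0.7° Ω.
Step 5 — Source phasor: V = 210∠-45.0° V = 148.5 - j148.5 V.
Step 6 — Ohm's law: I = V / Z_total = (148.5 - j148.5) / (519.9 - j6.055) = 0.2889 - j0.2822 A.
Step 7 — Convert to polar: |I| = 0.4039 A, ∠I = -44.3°.

I = 0.4039∠-44.3° A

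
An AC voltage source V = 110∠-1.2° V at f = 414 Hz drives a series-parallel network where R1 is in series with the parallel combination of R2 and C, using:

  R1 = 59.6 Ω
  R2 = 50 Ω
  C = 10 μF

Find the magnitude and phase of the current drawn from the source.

Step 1 — Angular frequency: ω = 2π·f = 2π·414 = 2601 rad/s.
Step 2 — Component impedances:
  R1: Z = R = 59.6 Ω
  R2: Z = R = 50 Ω
  C: Z = 1/(jωC) = -j/(ω·C) = 0 - j38.44 Ω
Step 3 — Parallel branch: R2 || C = 1/(1/R2 + 1/C) = 18.58 - j24.16 Ω.
Step 4 — Series with R1: Z_total = R1 + (R2 || C) = 78.18 - j24.16 Ω = 81.82∠-17.2° Ω.
Step 5 — Source phasor: V = 110∠-1.2° V = 110 - j2.304 V.
Step 6 — Ohm's law: I = V / Z_total = (110 - j2.304) / (78.18 - j24.16) = 1.292 + j0.37 A.
Step 7 — Convert to polar: |I| = 1.344 A, ∠I = 16.0°.

I = 1.344∠16.0° A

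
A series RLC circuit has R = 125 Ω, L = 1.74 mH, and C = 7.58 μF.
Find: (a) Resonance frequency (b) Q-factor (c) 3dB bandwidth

Step 1 — Resonance: ω₀ = 1/√(LC) = 1/√(0.00174·7.58e-06) = 8707 rad/s.
Step 2 — f₀ = ω₀/(2π) = 1386 Hz.
Step 3 — Series Q: Q = ω₀L/R = 8707·0.00174/125 = 0.1212.
Step 4 — Bandwidth: Δω = ω₀/Q = 7.184e+04 rad/s; BW = Δω/(2π) = 1.143e+04 Hz.

(a) f₀ = 1386 Hz  (b) Q = 0.1212  (c) BW = 1.143e+04 Hz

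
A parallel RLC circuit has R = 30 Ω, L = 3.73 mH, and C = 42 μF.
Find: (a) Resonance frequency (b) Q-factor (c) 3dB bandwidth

Step 1 — Resonance: ω₀ = 1/√(LC) = 1/√(0.00373·4.2e-05) = 2527 rad/s.
Step 2 — f₀ = ω₀/(2π) = 402.1 Hz.
Step 3 — Parallel Q: Q = R/(ω₀L) = 30/(2527·0.00373) = 3.183.
Step 4 — Bandwidth: Δω = ω₀/Q = 793.7 rad/s; BW = Δω/(2π) = 126.3 Hz.

(a) f₀ = 402.1 Hz  (b) Q = 3.183  (c) BW = 126.3 Hz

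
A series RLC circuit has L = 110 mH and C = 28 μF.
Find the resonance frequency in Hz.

Step 1 — Resonance condition Im(Z)=0 gives ω₀ = 1/√(LC).
Step 2 — ω₀ = 1/√(0.11·2.8e-05) = 569.8 rad/s.
Step 3 — f₀ = ω₀/(2π) = 90.69 Hz.

f₀ = 90.69 Hz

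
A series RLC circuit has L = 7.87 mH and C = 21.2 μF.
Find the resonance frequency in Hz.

Step 1 — Resonance condition Im(Z)=0 gives ω₀ = 1/√(LC).
Step 2 — ω₀ = 1/√(0.00787·2.12e-05) = 2448 rad/s.
Step 3 — f₀ = ω₀/(2π) = 389.6 Hz.

f₀ = 389.6 Hz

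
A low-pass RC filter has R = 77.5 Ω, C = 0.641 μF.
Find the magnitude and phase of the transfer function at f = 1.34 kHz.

Step 1 — Angular frequency: ω = 2π·1340 = 8419 rad/s.
Step 2 — Transfer function: H(jω) = 1/(1 + jωRC).
Step 3 — Denominator: 1 + jωRC = 1 + j·8419·77.5·6.41e-07 = 1 + j0.4183.
Step 4 — H = 0.8511 - j0.356.
Step 5 — Magnitude: |H| = 0.9226 (-0.7 dB); phase: φ = -22.7°.

|H| = 0.9226 (-0.7 dB), φ = -22.7°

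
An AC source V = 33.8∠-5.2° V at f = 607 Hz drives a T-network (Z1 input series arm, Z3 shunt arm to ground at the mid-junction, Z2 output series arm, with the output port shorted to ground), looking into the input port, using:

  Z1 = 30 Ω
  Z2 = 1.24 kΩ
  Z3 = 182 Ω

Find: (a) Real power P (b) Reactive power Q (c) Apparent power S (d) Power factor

Step 1 — Angular frequency: ω = 2π·f = 2π·607 = 3814 rad/s.
Step 2 — Component impedances:
  Z1: Z = R = 30 Ω
  Z2: Z = R = 1240 Ω
  Z3: Z = R = 182 Ω
Step 3 — With the output port shorted to ground, the output series arm Z2 runs from the junction to ground; the shunt arm Z3 also runs from the junction to ground. They appear in parallel: Z3 || Z2 = 158.7 Ω.
Step 4 — Series with input arm Z1: Z_in = Z1 + (Z3 || Z2) = 188.7 Ω = 188.7∠0.0° Ω.
Step 5 — Source phasor: V = 33.8∠-5.2° V = 33.66 - j3.063 V.
Step 6 — Current: I = V / Z = 0.1784 - j0.01623 A = 0.1791∠-5.2° A.
Step 7 — Complex power: S = V·I* = 6.054 VA.
Step 8 — Real power: P = Re(S) = 6.054 W.
Step 9 — Reactive power: Q = Im(S) = 0 VAR.
Step 10 — Apparent power: |S| = 6.054 VA.
Step 11 — Power factor: PF = P/|S| = 1 (unity).

(a) P = 6.054 W  (b) Q = 0 VAR  (c) S = 6.054 VA  (d) PF = 1 (unity)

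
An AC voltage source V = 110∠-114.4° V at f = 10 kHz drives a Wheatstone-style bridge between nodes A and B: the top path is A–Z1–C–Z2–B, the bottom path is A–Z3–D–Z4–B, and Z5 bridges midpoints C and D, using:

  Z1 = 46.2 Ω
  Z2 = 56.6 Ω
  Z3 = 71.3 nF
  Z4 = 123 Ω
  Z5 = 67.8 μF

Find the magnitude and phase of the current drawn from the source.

Step 1 — Angular frequency: ω = 2π·f = 2π·1e+04 = 6.283e+04 rad/s.
Step 2 — Component impedances:
  Z1: Z = R = 46.2 Ω
  Z2: Z = R = 56.6 Ω
  Z3: Z = 1/(jωC) = -j/(ω·C) = 0 - j223.2 Ω
  Z4: Z = R = 123 Ω
  Z5: Z = 1/(jωC) = -j/(ω·C) = 0 - j0.2347 Ω
Step 3 — Bridge requires nodal analysis (the Z5 bridge couples midpoints C and D, so the two paths cannot be reduced to a simple series/parallel combination). Setting node B to ground and injecting 1 A at node A, the 3-node admittance system at A, C, D solves to V_A = Z_AB = 83.04 - j9.178 Ω = 83.55∠-6.3° Ω.
Step 4 — Source phasor: V = 110∠-114.4° V = -45.44 - j100.2 V.
Step 5 — Ohm's law: I = V / Z_total = (-45.44 - j100.2) / (83.04 - j9.178) = -0.4089 - j1.252 A.
Step 6 — Convert to polar: |I| = 1.317 A, ∠I = -108.1°.

I = 1.317∠-108.1° A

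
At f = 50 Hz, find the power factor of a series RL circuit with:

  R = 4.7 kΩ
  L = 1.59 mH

Step 1 — Angular frequency: ω = 2π·f = 2π·50 = 314.2 rad/s.
Step 2 — Component impedances:
  R: Z = R = 4700 Ω
  L: Z = jωL = j·314.2·0.00159 = 0 + j0.4995 Ω
Step 3 — Series combination: Z_total = R + L = 4700 + j0.4995 Ω = 4700∠0.0° Ω.
Step 4 — Power factor: PF = cos(φ) = Re(Z)/|Z| = 4700/4700 = 1.
Step 5 — Type: Im(Z) = 0.4995 ⇒ lagging (phase φ = 0.0°).

PF = 1 (lagging, φ = 0.0°)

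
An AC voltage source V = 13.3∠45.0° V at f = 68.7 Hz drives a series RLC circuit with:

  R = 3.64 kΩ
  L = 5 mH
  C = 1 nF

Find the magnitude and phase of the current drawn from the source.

Step 1 — Angular frequency: ω = 2π·f = 2π·68.7 = 431.7 rad/s.
Step 2 — Component impedances:
  R: Z = R = 3640 Ω
  L: Z = jωL = j·431.7·0.005 = 0 + j2.158 Ω
  C: Z = 1/(jωC) = -j/(ω·C) = 0 - j2.317e+06 Ω
Step 3 — Series combination: Z_total = R + L + C = 3640 - j2.317e+06 Ω = 2.317e+06∠-89.9° Ω.
Step 4 — Source phasor: V = 13.3∠45.0° V = 9.405 + j9.405 V.
Step 5 — Ohm's law: I = V / Z_total = (9.405 + j9.405) / (3640 - j2.317e+06) = -4.053e-06 + j4.066e-06 A.
Step 6 — Convert to polar: |I| = 5.741e-06 A, ∠I = 134.9°.

I = 5.741e-06∠134.9° A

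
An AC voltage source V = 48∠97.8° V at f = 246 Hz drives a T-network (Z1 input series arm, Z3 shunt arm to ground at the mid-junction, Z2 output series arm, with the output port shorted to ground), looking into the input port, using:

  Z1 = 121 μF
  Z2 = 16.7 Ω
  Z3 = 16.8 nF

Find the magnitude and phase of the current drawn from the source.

Step 1 — Angular frequency: ω = 2π·f = 2π·246 = 1546 rad/s.
Step 2 — Component impedances:
  Z1: Z = 1/(jωC) = -j/(ω·C) = 0 - j5.347 Ω
  Z2: Z = R = 16.7 Ω
  Z3: Z = 1/(jωC) = -j/(ω·C) = 0 - j3.851e+04 Ω
Step 3 — With the output port shorted to ground, the output series arm Z2 runs from the junction to ground; the shunt arm Z3 also runs from the junction to ground. They appear in parallel: Z3 || Z2 = 16.7 - j0.007242 Ω.
Step 4 — Series with input arm Z1: Z_in = Z1 + (Z3 || Z2) = 16.7 - j5.354 Ω = 17.54∠-17.8° Ω.
Step 5 — Source phasor: V = 48∠97.8° V = -6.514 + j47.56 V.
Step 6 — Ohm's law: I = V / Z_total = (-6.514 + j47.56) / (16.7 - j5.354) = -1.182 + j2.469 A.
Step 7 — Convert to polar: |I| = 2.737 A, ∠I = 115.6°.

I = 2.737∠115.6° A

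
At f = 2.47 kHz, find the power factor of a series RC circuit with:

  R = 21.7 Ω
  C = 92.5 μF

Step 1 — Angular frequency: ω = 2π·f = 2π·2470 = 1.552e+04 rad/s.
Step 2 — Component impedances:
  R: Z = R = 21.7 Ω
  C: Z = 1/(jωC) = -j/(ω·C) = 0 - j0.6966 Ω
Step 3 — Series combination: Z_total = R + C = 21.7 - j0.6966 Ω = 21.71∠-1.8° Ω.
Step 4 — Power factor: PF = cos(φ) = Re(Z)/|Z| = 21.7/21.71 = 0.9995.
Step 5 — Type: Im(Z) = -0.6966 ⇒ leading (phase φ = -1.8°).

PF = 0.9995 (leading, φ = -1.8°)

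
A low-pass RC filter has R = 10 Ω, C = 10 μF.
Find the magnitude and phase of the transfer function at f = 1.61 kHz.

Step 1 — Angular frequency: ω = 2π·1610 = 1.012e+04 rad/s.
Step 2 — Transfer function: H(jω) = 1/(1 + jωRC).
Step 3 — Denominator: 1 + jωRC = 1 + j·1.012e+04·10·1e-05 = 1 + j1.012.
Step 4 — H = 0.4942 - j0.5.
Step 5 — Magnitude: |H| = 0.703 (-3.1 dB); phase: φ = -45.3°.

|H| = 0.703 (-3.1 dB), φ = -45.3°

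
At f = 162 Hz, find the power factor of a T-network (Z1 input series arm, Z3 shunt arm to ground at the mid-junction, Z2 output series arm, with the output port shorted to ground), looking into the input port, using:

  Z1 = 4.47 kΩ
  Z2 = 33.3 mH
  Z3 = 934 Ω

Step 1 — Angular frequency: ω = 2π·f = 2π·162 = 1018 rad/s.
Step 2 — Component impedances:
  Z1: Z = R = 4470 Ω
  Z2: Z = jωL = j·1018·0.0333 = 0 + j33.9 Ω
  Z3: Z = R = 934 Ω
Step 3 — With the output port shorted to ground, the output series arm Z2 runs from the junction to ground; the shunt arm Z3 also runs from the junction to ground. They appear in parallel: Z3 || Z2 = 1.228 + j33.85 Ω.
Step 4 — Series with input arm Z1: Z_in = Z1 + (Z3 || Z2) = 4471 + j33.85 Ω = 4471∠0.4° Ω.
Step 5 — Power factor: PF = cos(φ) = Re(Z)/|Z| = 4471/4471 = 1.
Step 6 — Type: Im(Z) = 33.85 ⇒ lagging (phase φ = 0.4°).

PF = 1 (lagging, φ = 0.4°)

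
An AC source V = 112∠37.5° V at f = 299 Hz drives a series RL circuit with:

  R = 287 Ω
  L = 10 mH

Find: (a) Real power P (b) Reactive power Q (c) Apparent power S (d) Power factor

Step 1 — Angular frequency: ω = 2π·f = 2π·299 = 1879 rad/s.
Step 2 — Component impedances:
  R: Z = R = 287 Ω
  L: Z = jωL = j·1879·0.01 = 0 + j18.79 Ω
Step 3 — Series combination: Z_total = R + L = 287 + j18.79 Ω = 287.6∠3.7° Ω.
Step 4 — Source phasor: V = 112∠37.5° V = 88.86 + j68.18 V.
Step 5 — Current: I = V / Z = 0.3238 + j0.2164 A = 0.3894∠33.8° A.
Step 6 — Complex power: S = V·I* = 43.52 + j2.849 VA.
Step 7 — Real power: P = Re(S) = 43.52 W.
Step 8 — Reactive power: Q = Im(S) = 2.849 VAR.
Step 9 — Apparent power: |S| = 43.61 VA.
Step 10 — Power factor: PF = P/|S| = 0.9979 (lagging).

(a) P = 43.52 W  (b) Q = 2.849 VAR  (c) S = 43.61 VA  (d) PF = 0.9979 (lagging)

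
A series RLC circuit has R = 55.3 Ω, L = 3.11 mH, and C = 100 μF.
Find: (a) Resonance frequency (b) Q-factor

Step 1 — Resonance condition Im(Z)=0 gives ω₀ = 1/√(LC).
Step 2 — ω₀ = 1/√(0.00311·0.0001) = 1793 rad/s.
Step 3 — f₀ = ω₀/(2π) = 285.4 Hz.
Step 4 — Series Q: Q = ω₀L/R = 1793·0.00311/55.3 = 0.1008.

(a) f₀ = 285.4 Hz  (b) Q = 0.1008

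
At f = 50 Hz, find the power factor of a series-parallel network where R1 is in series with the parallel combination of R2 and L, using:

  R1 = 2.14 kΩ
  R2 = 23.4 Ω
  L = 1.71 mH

Step 1 — Angular frequency: ω = 2π·f = 2π·50 = 314.2 rad/s.
Step 2 — Component impedances:
  R1: Z = R = 2140 Ω
  R2: Z = R = 23.4 Ω
  L: Z = jωL = j·314.2·0.00171 = 0 + j0.5372 Ω
Step 3 — Parallel branch: R2 || L = 1/(1/R2 + 1/L) = 0.01233 + j0.5369 Ω.
Step 4 — Series with R1: Z_total = R1 + (R2 || L) = 2140 + j0.5369 Ω = 2140∠0.0° Ω.
Step 5 — Power factor: PF = cos(φ) = Re(Z)/|Z| = 2140/2140 = 1.
Step 6 — Type: Im(Z) = 0.5369 ⇒ lagging (phase φ = 0.0°).

PF = 1 (lagging, φ = 0.0°)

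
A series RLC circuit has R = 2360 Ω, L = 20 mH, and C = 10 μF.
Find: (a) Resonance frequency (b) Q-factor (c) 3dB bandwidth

Step 1 — Resonance: ω₀ = 1/√(LC) = 1/√(0.02·1e-05) = 2236 rad/s.
Step 2 — f₀ = ω₀/(2π) = 355.9 Hz.
Step 3 — Series Q: Q = ω₀L/R = 2236·0.02/2360 = 0.01895.
Step 4 — Bandwidth: Δω = ω₀/Q = 1.18e+05 rad/s; BW = Δω/(2π) = 1.878e+04 Hz.

(a) f₀ = 355.9 Hz  (b) Q = 0.01895  (c) BW = 1.878e+04 Hz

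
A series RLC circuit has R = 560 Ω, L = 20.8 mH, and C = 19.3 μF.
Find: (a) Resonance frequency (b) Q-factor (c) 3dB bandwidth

Step 1 — Resonance condition Im(Z)=0 gives ω₀ = 1/√(LC).
Step 2 — ω₀ = 1/√(0.0208·1.93e-05) = 1578 rad/s.
Step 3 — f₀ = ω₀/(2π) = 251.2 Hz.
Step 4 — Series Q: Q = ω₀L/R = 1578·0.0208/560 = 0.05862.
Step 5 — 3dB bandwidth: Δω = ω₀/Q = 2.692e+04 rad/s; BW = Δω/(2π) = 4285 Hz.

(a) f₀ = 251.2 Hz  (b) Q = 0.05862  (c) BW = 4285 Hz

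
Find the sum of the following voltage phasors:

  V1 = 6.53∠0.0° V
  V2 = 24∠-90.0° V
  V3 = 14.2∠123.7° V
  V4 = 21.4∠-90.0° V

Step 1 — Convert each phasor to rectangular form:
  V1 = 6.53·(cos(0.0°) + j·sin(0.0°)) = 6.53 V
  V2 = 24·(cos(-90.0°) + j·sin(-90.0°)) = 0 - j24 V
  V3 = 14.2·(cos(123.7°) + j·sin(123.7°)) = -7.879 + j11.81 V
  V4 = 21.4·(cos(-90.0°) + j·sin(-90.0°)) = 0 - j21.4 V
Step 2 — Sum components: V_total = -1.349 - j33.59 V.
Step 3 — Convert to polar: |V_total| = 33.61 V, ∠V_total = -92.3°.

V_total = 33.61∠-92.3° V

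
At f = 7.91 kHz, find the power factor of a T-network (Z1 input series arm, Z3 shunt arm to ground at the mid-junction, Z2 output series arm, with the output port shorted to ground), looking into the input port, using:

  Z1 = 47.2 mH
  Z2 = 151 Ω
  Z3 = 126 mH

Step 1 — Angular frequency: ω = 2π·f = 2π·7910 = 4.97e+04 rad/s.
Step 2 — Component impedances:
  Z1: Z = jωL = j·4.97e+04·0.0472 = 0 + j2346 Ω
  Z2: Z = R = 151 Ω
  Z3: Z = jωL = j·4.97e+04·0.126 = 0 + j6262 Ω
Step 3 — With the output port shorted to ground, the output series arm Z2 runs from the junction to ground; the shunt arm Z3 also runs from the junction to ground. They appear in parallel: Z3 || Z2 = 150.9 + j3.639 Ω.
Step 4 — Series with input arm Z1: Z_in = Z1 + (Z3 || Z2) = 150.9 + j2349 Ω = 2354∠86.3° Ω.
Step 5 — Power factor: PF = cos(φ) = Re(Z)/|Z| = 150.9/2354 = 0.0641.
Step 6 — Type: Im(Z) = 2349 ⇒ lagging (phase φ = 86.3°).

PF = 0.0641 (lagging, φ = 86.3°)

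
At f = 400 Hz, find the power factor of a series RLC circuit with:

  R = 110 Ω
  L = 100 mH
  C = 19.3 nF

Step 1 — Angular frequency: ω = 2π·f = 2π·400 = 2513 rad/s.
Step 2 — Component impedances:
  R: Z = R = 110 Ω
  L: Z = jωL = j·2513·0.1 = 0 + j251.3 Ω
  C: Z = 1/(jωC) = -j/(ω·C) = 0 - j2.062e+04 Ω
Step 3 — Series combination: Z_total = R + L + C = 110 - j2.036e+04 Ω = 2.036e+04∠-89.7° Ω.
Step 4 — Power factor: PF = cos(φ) = Re(Z)/|Z| = 110/20365 = 0.005401.
Step 5 — Type: Im(Z) = -2.036e+04 ⇒ leading (phase φ = -89.7°).

PF = 0.005401 (leading, φ = -89.7°)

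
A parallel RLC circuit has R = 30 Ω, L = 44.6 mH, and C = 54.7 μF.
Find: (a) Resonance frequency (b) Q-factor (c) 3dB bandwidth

Step 1 — Resonance: ω₀ = 1/√(LC) = 1/√(0.0446·5.47e-05) = 640.2 rad/s.
Step 2 — f₀ = ω₀/(2π) = 101.9 Hz.
Step 3 — Parallel Q: Q = R/(ω₀L) = 30/(640.2·0.0446) = 1.051.
Step 4 — Bandwidth: Δω = ω₀/Q = 609.4 rad/s; BW = Δω/(2π) = 96.99 Hz.

(a) f₀ = 101.9 Hz  (b) Q = 1.051  (c) BW = 96.99 Hz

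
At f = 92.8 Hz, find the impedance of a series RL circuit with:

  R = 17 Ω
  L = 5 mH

Step 1 — Angular frequency: ω = 2π·f = 2π·92.8 = 583.1 rad/s.
Step 2 — Component impedances:
  R: Z = R = 17 Ω
  L: Z = jωL = j·583.1·0.005 = 0 + j2.915 Ω
Step 3 — Series combination: Z_total = R + L = 17 + j2.915 Ω = 17.25∠9.7° Ω.

Z = 17 + j2.915 Ω = 17.25∠9.7° Ω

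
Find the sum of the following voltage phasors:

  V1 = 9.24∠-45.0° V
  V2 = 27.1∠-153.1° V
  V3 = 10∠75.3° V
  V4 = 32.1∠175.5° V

Step 1 — Convert each phasor to rectangular form:
  V1 = 9.24·(cos(-45.0°) + j·sin(-45.0°)) = 6.534 - j6.534 V
  V2 = 27.1·(cos(-153.1°) + j·sin(-153.1°)) = -24.17 - j12.26 V
  V3 = 10·(cos(75.3°) + j·sin(75.3°)) = 2.538 + j9.673 V
  V4 = 32.1·(cos(175.5°) + j·sin(175.5°)) = -32 + j2.519 V
Step 2 — Sum components: V_total = -47.1 - j6.603 V.
Step 3 — Convert to polar: |V_total| = 47.56 V, ∠V_total = -172.0°.

V_total = 47.56∠-172.0° V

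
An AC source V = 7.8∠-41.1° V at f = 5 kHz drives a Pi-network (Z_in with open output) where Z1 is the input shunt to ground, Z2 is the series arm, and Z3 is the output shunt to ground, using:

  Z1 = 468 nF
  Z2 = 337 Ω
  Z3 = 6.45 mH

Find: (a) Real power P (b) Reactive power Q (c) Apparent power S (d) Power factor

Step 1 — Angular frequency: ω = 2π·f = 2π·5000 = 3.142e+04 rad/s.
Step 2 — Component impedances:
  Z1: Z = 1/(jωC) = -j/(ω·C) = 0 - j68.01 Ω
  Z2: Z = R = 337 Ω
  Z3: Z = jωL = j·3.142e+04·0.00645 = 0 + j202.6 Ω
Step 3 — With open output, the series arm Z2 and the output shunt Z3 appear in series to ground: Z2 + Z3 = 337 + j202.6 Ω.
Step 4 — Parallel with input shunt Z1: Z_in = Z1 || (Z2 + Z3) = 11.84 - j72.74 Ω = 73.7∠-80.8° Ω.
Step 5 — Source phasor: V = 7.8∠-41.1° V = 5.878 - j5.128 V.
Step 6 — Current: I = V / Z = 0.08148 + j0.06754 A = 0.1058∠39.7° A.
Step 7 — Complex power: S = V·I* = 0.1326 - j0.8148 VA.
Step 8 — Real power: P = Re(S) = 0.1326 W.
Step 9 — Reactive power: Q = Im(S) = -0.8148 VAR.
Step 10 — Apparent power: |S| = 0.8255 VA.
Step 11 — Power factor: PF = P/|S| = 0.1606 (leading).

(a) P = 0.1326 W  (b) Q = -0.8148 VAR  (c) S = 0.8255 VA  (d) PF = 0.1606 (leading)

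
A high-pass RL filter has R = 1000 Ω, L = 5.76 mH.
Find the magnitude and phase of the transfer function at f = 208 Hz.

Step 1 — Angular frequency: ω = 2π·208 = 1307 rad/s.
Step 2 — Transfer function: H(jω) = jωL/(R + jωL).
Step 3 — Numerator jωL = j·7.528; denominator R + jωL = 1000 + j7.528.
Step 4 — H = 5.666e-05 + j0.007527.
Step 5 — Magnitude: |H| = 0.007528 (-42.5 dB); phase: φ = 89.6°.

|H| = 0.007528 (-42.5 dB), φ = 89.6°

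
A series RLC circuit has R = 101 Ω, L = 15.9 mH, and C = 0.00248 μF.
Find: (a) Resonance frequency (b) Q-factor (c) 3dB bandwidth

Step 1 — Resonance condition Im(Z)=0 gives ω₀ = 1/√(LC).
Step 2 — ω₀ = 1/√(0.0159·2.48e-09) = 1.592e+05 rad/s.
Step 3 — f₀ = ω₀/(2π) = 2.535e+04 Hz.
Step 4 — Series Q: Q = ω₀L/R = 1.592e+05·0.0159/101 = 25.07.
Step 5 — 3dB bandwidth: Δω = ω₀/Q = 6352 rad/s; BW = Δω/(2π) = 1011 Hz.

(a) f₀ = 2.535e+04 Hz  (b) Q = 25.07  (c) BW = 1011 Hz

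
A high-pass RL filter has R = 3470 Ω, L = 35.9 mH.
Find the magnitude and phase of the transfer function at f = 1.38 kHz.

Step 1 — Angular frequency: ω = 2π·1380 = 8671 rad/s.
Step 2 — Transfer function: H(jω) = jωL/(R + jωL).
Step 3 — Numerator jωL = j·311.3; denominator R + jωL = 3470 + j311.3.
Step 4 — H = 0.007983 + j0.08899.
Step 5 — Magnitude: |H| = 0.08935 (-21.0 dB); phase: φ = 84.9°.

|H| = 0.08935 (-21.0 dB), φ = 84.9°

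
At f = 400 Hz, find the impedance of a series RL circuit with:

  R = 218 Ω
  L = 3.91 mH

Step 1 — Angular frequency: ω = 2π·f = 2π·400 = 2513 rad/s.
Step 2 — Component impedances:
  R: Z = R = 218 Ω
  L: Z = jωL = j·2513·0.00391 = 0 + j9.827 Ω
Step 3 — Series combination: Z_total = R + L = 218 + j9.827 Ω = 218.2∠2.6° Ω.

Z = 218 + j9.827 Ω = 218.2∠2.6° Ω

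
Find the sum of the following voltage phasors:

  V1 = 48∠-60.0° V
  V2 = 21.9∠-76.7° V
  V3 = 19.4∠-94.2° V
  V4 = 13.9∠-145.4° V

Step 1 — Convert each phasor to rectangular form:
  V1 = 48·(cos(-60.0°) + j·sin(-60.0°)) = 24 - j41.57 V
  V2 = 21.9·(cos(-76.7°) + j·sin(-76.7°)) = 5.038 - j21.31 V
  V3 = 19.4·(cos(-94.2°) + j·sin(-94.2°)) = -1.421 - j19.35 V
  V4 = 13.9·(cos(-145.4°) + j·sin(-145.4°)) = -11.44 - j7.893 V
Step 2 — Sum components: V_total = 16.18 - j90.12 V.
Step 3 — Convert to polar: |V_total| = 91.56 V, ∠V_total = -79.8°.

V_total = 91.56∠-79.8° V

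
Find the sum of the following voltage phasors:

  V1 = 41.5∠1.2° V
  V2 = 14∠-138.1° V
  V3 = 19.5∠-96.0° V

Step 1 — Convert each phasor to rectangular form:
  V1 = 41.5·(cos(1.2°) + j·sin(1.2°)) = 41.49 + j0.8691 V
  V2 = 14·(cos(-138.1°) + j·sin(-138.1°)) = -10.42 - j9.35 V
  V3 = 19.5·(cos(-96.0°) + j·sin(-96.0°)) = -2.038 - j19.39 V
Step 2 — Sum components: V_total = 29.03 - j27.87 V.
Step 3 — Convert to polar: |V_total| = 40.25 V, ∠V_total = -43.8°.

V_total = 40.25∠-43.8° V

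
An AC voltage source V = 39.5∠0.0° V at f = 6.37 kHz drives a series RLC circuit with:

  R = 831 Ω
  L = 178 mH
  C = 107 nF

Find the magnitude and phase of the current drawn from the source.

Step 1 — Angular frequency: ω = 2π·f = 2π·6370 = 4.002e+04 rad/s.
Step 2 — Component impedances:
  R: Z = R = 831 Ω
  L: Z = jωL = j·4.002e+04·0.178 = 0 + j7124 Ω
  C: Z = 1/(jωC) = -j/(ω·C) = 0 - j233.5 Ω
Step 3 — Series combination: Z_total = R + L + C = 831 + j6891 Ω = 6941∠83.1° Ω.
Step 4 — Source phasor: V = 39.5∠0.0° V = 39.5 V.
Step 5 — Ohm's law: I = V / Z_total = (39.5) / (831 + j6891) = 0.0006814 - j0.00565 A.
Step 6 — Convert to polar: |I| = 0.005691 A, ∠I = -83.1°.

I = 0.005691∠-83.1° A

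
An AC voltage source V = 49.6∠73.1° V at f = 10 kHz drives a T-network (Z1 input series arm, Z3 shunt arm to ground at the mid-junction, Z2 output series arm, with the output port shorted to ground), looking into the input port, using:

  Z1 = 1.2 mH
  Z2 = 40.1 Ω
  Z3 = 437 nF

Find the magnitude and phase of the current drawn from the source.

Step 1 — Angular frequency: ω = 2π·f = 2π·1e+04 = 6.283e+04 rad/s.
Step 2 — Component impedances:
  Z1: Z = jωL = j·6.283e+04·0.0012 = 0 + j75.4 Ω
  Z2: Z = R = 40.1 Ω
  Z3: Z = 1/(jωC) = -j/(ω·C) = 0 - j36.42 Ω
Step 3 — With the output port shorted to ground, the output series arm Z2 runs from the junction to ground; the shunt arm Z3 also runs from the junction to ground. They appear in parallel: Z3 || Z2 = 18.13 - j19.96 Ω.
Step 4 — Series with input arm Z1: Z_in = Z1 + (Z3 || Z2) = 18.13 + j55.44 Ω = 58.33∠71.9° Ω.
Step 5 — Source phasor: V = 49.6∠73.1° V = 14.42 + j47.46 V.
Step 6 — Ohm's law: I = V / Z_total = (14.42 + j47.46) / (18.13 + j55.44) = 0.8502 + j0.01788 A.
Step 7 — Convert to polar: |I| = 0.8504 A, ∠I = 1.2°.

I = 0.8504∠1.2° A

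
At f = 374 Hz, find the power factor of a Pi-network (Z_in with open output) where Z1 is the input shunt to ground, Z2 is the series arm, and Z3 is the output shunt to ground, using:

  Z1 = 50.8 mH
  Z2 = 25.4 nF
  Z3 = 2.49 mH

Step 1 — Angular frequency: ω = 2π·f = 2π·374 = 2350 rad/s.
Step 2 — Component impedances:
  Z1: Z = jωL = j·2350·0.0508 = 0 + j119.4 Ω
  Z2: Z = 1/(jωC) = -j/(ω·C) = 0 - j1.675e+04 Ω
  Z3: Z = jωL = j·2350·0.00249 = 0 + j5.851 Ω
Step 3 — With open output, the series arm Z2 and the output shunt Z3 appear in series to ground: Z2 + Z3 = 0 - j1.675e+04 Ω.
Step 4 — Parallel with input shunt Z1: Z_in = Z1 || (Z2 + Z3) = 0 + j120.2 Ω = 120.2∠90.0° Ω.
Step 5 — Power factor: PF = cos(φ) = Re(Z)/|Z| = -0/120.2 = -0.
Step 6 — Type: Im(Z) = 120.2 ⇒ lagging (phase φ = 90.0°).

PF = -0 (lagging, φ = 90.0°)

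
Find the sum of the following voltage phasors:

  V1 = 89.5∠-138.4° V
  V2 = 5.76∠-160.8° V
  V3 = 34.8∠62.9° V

Step 1 — Convert each phasor to rectangular form:
  V1 = 89.5·(cos(-138.4°) + j·sin(-138.4°)) = -66.93 - j59.42 V
  V2 = 5.76·(cos(-160.8°) + j·sin(-160.8°)) = -5.44 - j1.894 V
  V3 = 34.8·(cos(62.9°) + j·sin(62.9°)) = 15.85 + j30.98 V
Step 2 — Sum components: V_total = -56.51 - j30.34 V.
Step 3 — Convert to polar: |V_total| = 64.14 V, ∠V_total = -151.8°.

V_total = 64.14∠-151.8° V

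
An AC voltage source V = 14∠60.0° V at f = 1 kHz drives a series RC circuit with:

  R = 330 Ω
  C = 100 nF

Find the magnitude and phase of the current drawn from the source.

Step 1 — Angular frequency: ω = 2π·f = 2π·1000 = 6283 rad/s.
Step 2 — Component impedances:
  R: Z = R = 330 Ω
  C: Z = 1/(jωC) = -j/(ω·C) = 0 - j1592 Ω
Step 3 — Series combination: Z_total = R + C = 330 - j1592 Ω = 1625∠-78.3° Ω.
Step 4 — Source phasor: V = 14∠60.0° V = 7 + j12.12 V.
Step 5 — Ohm's law: I = V / Z_total = (7 + j12.12) / (330 - j1592) = -0.00643 + j0.005731 A.
Step 6 — Convert to polar: |I| = 0.008613 A, ∠I = 138.3°.

I = 0.008613∠138.3° A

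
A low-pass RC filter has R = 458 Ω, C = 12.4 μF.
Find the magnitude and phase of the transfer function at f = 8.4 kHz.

Step 1 — Angular frequency: ω = 2π·8400 = 5.278e+04 rad/s.
Step 2 — Transfer function: H(jω) = 1/(1 + jωRC).
Step 3 — Denominator: 1 + jωRC = 1 + j·5.278e+04·458·1.24e-05 = 1 + j299.7.
Step 4 — H = 1.113e-05 - j0.003336.
Step 5 — Magnitude: |H| = 0.003336 (-49.5 dB); phase: φ = -89.8°.

|H| = 0.003336 (-49.5 dB), φ = -89.8°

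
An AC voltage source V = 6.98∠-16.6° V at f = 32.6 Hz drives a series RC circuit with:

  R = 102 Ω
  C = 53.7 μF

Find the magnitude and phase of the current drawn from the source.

Step 1 — Angular frequency: ω = 2π·f = 2π·32.6 = 204.8 rad/s.
Step 2 — Component impedances:
  R: Z = R = 102 Ω
  C: Z = 1/(jωC) = -j/(ω·C) = 0 - j90.91 Ω
Step 3 — Series combination: Z_total = R + C = 102 - j90.91 Ω = 136.6∠-41.7° Ω.
Step 4 — Source phasor: V = 6.98∠-16.6° V = 6.689 - j1.994 V.
Step 5 — Ohm's law: I = V / Z_total = (6.689 - j1.994) / (102 - j90.91) = 0.04626 + j0.02168 A.
Step 6 — Convert to polar: |I| = 0.05108 A, ∠I = 25.1°.

I = 0.05108∠25.1° A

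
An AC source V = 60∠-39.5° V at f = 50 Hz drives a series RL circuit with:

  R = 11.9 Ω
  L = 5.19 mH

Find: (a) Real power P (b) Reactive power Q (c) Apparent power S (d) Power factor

Step 1 — Angular frequency: ω = 2π·f = 2π·50 = 314.2 rad/s.
Step 2 — Component impedances:
  R: Z = R = 11.9 Ω
  L: Z = jωL = j·314.2·0.00519 = 0 + j1.63 Ω
Step 3 — Series combination: Z_total = R + L = 11.9 + j1.63 Ω = 12.01∠7.8° Ω.
Step 4 — Source phasor: V = 60∠-39.5° V = 46.3 - j38.16 V.
Step 5 — Current: I = V / Z = 3.388 - j3.671 A = 4.995∠-47.3° A.
Step 6 — Complex power: S = V·I* = 296.9 + j40.69 VA.
Step 7 — Real power: P = Re(S) = 296.9 W.
Step 8 — Reactive power: Q = Im(S) = 40.69 VAR.
Step 9 — Apparent power: |S| = 299.7 VA.
Step 10 — Power factor: PF = P/|S| = 0.9907 (lagging).

(a) P = 296.9 W  (b) Q = 40.69 VAR  (c) S = 299.7 VA  (d) PF = 0.9907 (lagging)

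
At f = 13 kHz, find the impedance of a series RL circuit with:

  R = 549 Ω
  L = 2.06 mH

Step 1 — Angular frequency: ω = 2π·f = 2π·1.3e+04 = 8.168e+04 rad/s.
Step 2 — Component impedances:
  R: Z = R = 549 Ω
  L: Z = jωL = j·8.168e+04·0.00206 = 0 + j168.3 Ω
Step 3 — Series combination: Z_total = R + L = 549 + j168.3 Ω = 574.2∠17.0° Ω.

Z = 549 + j168.3 Ω = 574.2∠17.0° Ω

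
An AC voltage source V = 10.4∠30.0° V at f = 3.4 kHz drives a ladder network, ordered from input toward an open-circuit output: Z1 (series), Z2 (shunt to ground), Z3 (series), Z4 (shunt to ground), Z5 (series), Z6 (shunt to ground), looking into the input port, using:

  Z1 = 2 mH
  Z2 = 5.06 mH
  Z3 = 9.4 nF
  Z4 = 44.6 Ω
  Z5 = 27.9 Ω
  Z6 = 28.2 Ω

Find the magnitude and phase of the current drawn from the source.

Step 1 — Angular frequency: ω = 2π·f = 2π·3400 = 2.136e+04 rad/s.
Step 2 — Component impedances:
  Z1: Z = jωL = j·2.136e+04·0.002 = 0 + j42.73 Ω
  Z2: Z = jωL = j·2.136e+04·0.00506 = 0 + j108.1 Ω
  Z3: Z = 1/(jωC) = -j/(ω·C) = 0 - j4980 Ω
  Z4: Z = R = 44.6 Ω
  Z5: Z = R = 27.9 Ω
  Z6: Z = R = 28.2 Ω
Step 3 — Ladder network (open output): work backward from the far end, alternating series and parallel combinations. Z_in = 0.01223 + j153.2 Ω = 153.2∠90.0° Ω.
Step 4 — Source phasor: V = 10.4∠30.0° V = 9.007 + j5.2 V.
Step 5 — Ohm's law: I = V / Z_total = (9.007 + j5.2) / (0.01223 + j153.2) = 0.03394 - j0.05878 A.
Step 6 — Convert to polar: |I| = 0.06788 A, ∠I = -60.0°.

I = 0.06788∠-60.0° A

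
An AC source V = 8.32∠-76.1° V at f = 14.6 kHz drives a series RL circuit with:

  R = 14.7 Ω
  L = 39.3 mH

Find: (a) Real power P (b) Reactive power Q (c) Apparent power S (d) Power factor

Step 1 — Angular frequency: ω = 2π·f = 2π·1.46e+04 = 9.173e+04 rad/s.
Step 2 — Component impedances:
  R: Z = R = 14.7 Ω
  L: Z = jωL = j·9.173e+04·0.0393 = 0 + j3605 Ω
Step 3 — Series combination: Z_total = R + L = 14.7 + j3605 Ω = 3605∠89.8° Ω.
Step 4 — Source phasor: V = 8.32∠-76.1° V = 1.999 - j8.076 V.
Step 5 — Current: I = V / Z = -0.002238 - j0.0005635 A = 0.002308∠-165.9° A.
Step 6 — Complex power: S = V·I* = 7.829e-05 + j0.0192 VA.
Step 7 — Real power: P = Re(S) = 7.829e-05 W.
Step 8 — Reactive power: Q = Im(S) = 0.0192 VAR.
Step 9 — Apparent power: |S| = 0.0192 VA.
Step 10 — Power factor: PF = P/|S| = 0.004077 (lagging).

(a) P = 7.829e-05 W  (b) Q = 0.0192 VAR  (c) S = 0.0192 VA  (d) PF = 0.004077 (lagging)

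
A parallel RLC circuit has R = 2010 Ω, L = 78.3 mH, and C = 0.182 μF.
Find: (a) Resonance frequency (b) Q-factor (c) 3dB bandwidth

Step 1 — Resonance: ω₀ = 1/√(LC) = 1/√(0.0783·1.82e-07) = 8377 rad/s.
Step 2 — f₀ = ω₀/(2π) = 1333 Hz.
Step 3 — Parallel Q: Q = R/(ω₀L) = 2010/(8377·0.0783) = 3.064.
Step 4 — Bandwidth: Δω = ω₀/Q = 2734 rad/s; BW = Δω/(2π) = 435.1 Hz.

(a) f₀ = 1333 Hz  (b) Q = 3.064  (c) BW = 435.1 Hz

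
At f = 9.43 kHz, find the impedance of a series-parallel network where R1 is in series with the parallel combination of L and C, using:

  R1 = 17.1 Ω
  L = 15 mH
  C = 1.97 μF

Step 1 — Angular frequency: ω = 2π·f = 2π·9430 = 5.925e+04 rad/s.
Step 2 — Component impedances:
  R1: Z = R = 17.1 Ω
  L: Z = jωL = j·5.925e+04·0.015 = 0 + j888.8 Ω
  C: Z = 1/(jωC) = -j/(ω·C) = 0 - j8.567 Ω
Step 3 — Parallel branch: L || C = 1/(1/L + 1/C) = 0 - j8.651 Ω.
Step 4 — Series with R1: Z_total = R1 + (L || C) = 17.1 - j8.651 Ω = 19.16∠-26.8° Ω.

Z = 17.1 - j8.651 Ω = 19.16∠-26.8° Ω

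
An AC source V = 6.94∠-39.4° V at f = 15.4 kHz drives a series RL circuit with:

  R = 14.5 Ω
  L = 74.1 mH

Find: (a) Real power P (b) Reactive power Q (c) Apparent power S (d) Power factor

Step 1 — Angular frequency: ω = 2π·f = 2π·1.54e+04 = 9.676e+04 rad/s.
Step 2 — Component impedances:
  R: Z = R = 14.5 Ω
  L: Z = jωL = j·9.676e+04·0.0741 = 0 + j7170 Ω
Step 3 — Series combination: Z_total = R + L = 14.5 + j7170 Ω = 7170∠89.9° Ω.
Step 4 — Source phasor: V = 6.94∠-39.4° V = 5.363 - j4.405 V.
Step 5 — Current: I = V / Z = -0.0006129 - j0.0007492 A = 0.0009679∠-129.3° A.
Step 6 — Complex power: S = V·I* = 1.358e-05 + j0.006717 VA.
Step 7 — Real power: P = Re(S) = 1.358e-05 W.
Step 8 — Reactive power: Q = Im(S) = 0.006717 VAR.
Step 9 — Apparent power: |S| = 0.006717 VA.
Step 10 — Power factor: PF = P/|S| = 0.002022 (lagging).

(a) P = 1.358e-05 W  (b) Q = 0.006717 VAR  (c) S = 0.006717 VA  (d) PF = 0.002022 (lagging)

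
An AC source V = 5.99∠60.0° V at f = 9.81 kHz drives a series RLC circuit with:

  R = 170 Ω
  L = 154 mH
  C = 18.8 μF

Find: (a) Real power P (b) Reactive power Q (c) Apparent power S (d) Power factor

Step 1 — Angular frequency: ω = 2π·f = 2π·9810 = 6.164e+04 rad/s.
Step 2 — Component impedances:
  R: Z = R = 170 Ω
  L: Z = jωL = j·6.164e+04·0.154 = 0 + j9492 Ω
  C: Z = 1/(jωC) = -j/(ω·C) = 0 - j0.863 Ω
Step 3 — Series combination: Z_total = R + L + C = 170 + j9491 Ω = 9493∠89.0° Ω.
Step 4 — Source phasor: V = 5.99∠60.0° V = 2.995 + j5.187 V.
Step 5 — Current: I = V / Z = 0.000552 - j0.0003057 A = 0.000631∠-29.0° A.
Step 6 — Complex power: S = V·I* = 6.769e-05 + j0.003779 VA.
Step 7 — Real power: P = Re(S) = 6.769e-05 W.
Step 8 — Reactive power: Q = Im(S) = 0.003779 VAR.
Step 9 — Apparent power: |S| = 0.00378 VA.
Step 10 — Power factor: PF = P/|S| = 0.01791 (lagging).

(a) P = 6.769e-05 W  (b) Q = 0.003779 VAR  (c) S = 0.00378 VA  (d) PF = 0.01791 (lagging)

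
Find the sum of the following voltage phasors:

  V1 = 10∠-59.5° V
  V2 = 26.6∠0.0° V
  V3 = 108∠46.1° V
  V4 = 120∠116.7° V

Step 1 — Convert each phasor to rectangular form:
  V1 = 10·(cos(-59.5°) + j·sin(-59.5°)) = 5.075 - j8.616 V
  V2 = 26.6·(cos(0.0°) + j·sin(0.0°)) = 26.6 V
  V3 = 108·(cos(46.1°) + j·sin(46.1°)) = 74.89 + j77.82 V
  V4 = 120·(cos(116.7°) + j·sin(116.7°)) = -53.92 + j107.2 V
Step 2 — Sum components: V_total = 52.64 + j176.4 V.
Step 3 — Convert to polar: |V_total| = 184.1 V, ∠V_total = 73.4°.

V_total = 184.1∠73.4° V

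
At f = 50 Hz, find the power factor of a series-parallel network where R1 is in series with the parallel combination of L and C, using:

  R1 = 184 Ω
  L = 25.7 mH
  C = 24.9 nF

Step 1 — Angular frequency: ω = 2π·f = 2π·50 = 314.2 rad/s.
Step 2 — Component impedances:
  R1: Z = R = 184 Ω
  L: Z = jωL = j·314.2·0.0257 = 0 + j8.074 Ω
  C: Z = 1/(jωC) = -j/(ω·C) = 0 - j1.278e+05 Ω
Step 3 — Parallel branch: L || C = 1/(1/L + 1/C) = 0 + j8.074 Ω.
Step 4 — Series with R1: Z_total = R1 + (L || C) = 184 + j8.074 Ω = 184.2∠2.5° Ω.
Step 5 — Power factor: PF = cos(φ) = Re(Z)/|Z| = 184/184.18 = 0.999.
Step 6 — Type: Im(Z) = 8.074 ⇒ lagging (phase φ = 2.5°).

PF = 0.999 (lagging, φ = 2.5°)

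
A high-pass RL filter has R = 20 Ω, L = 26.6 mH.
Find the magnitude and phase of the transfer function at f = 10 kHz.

Step 1 — Angular frequency: ω = 2π·1e+04 = 6.283e+04 rad/s.
Step 2 — Transfer function: H(jω) = jωL/(R + jωL).
Step 3 — Numerator jωL = j·1671; denominator R + jωL = 20 + j1671.
Step 4 — H = 0.9999 + j0.01196.
Step 5 — Magnitude: |H| = 0.9999 (-0.0 dB); phase: φ = 0.7°.

|H| = 0.9999 (-0.0 dB), φ = 0.7°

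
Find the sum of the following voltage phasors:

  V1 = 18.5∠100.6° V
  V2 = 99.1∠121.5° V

Step 1 — Convert each phasor to rectangular form:
  V1 = 18.5·(cos(100.6°) + j·sin(100.6°)) = -3.403 + j18.18 V
  V2 = 99.1·(cos(121.5°) + j·sin(121.5°)) = -51.78 + j84.5 V
Step 2 — Sum components: V_total = -55.18 + j102.7 V.
Step 3 — Convert to polar: |V_total| = 116.6 V, ∠V_total = 118.3°.

V_total = 116.6∠118.3° V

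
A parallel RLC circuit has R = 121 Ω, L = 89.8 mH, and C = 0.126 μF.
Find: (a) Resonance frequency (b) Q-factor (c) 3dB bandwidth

Step 1 — Resonance: ω₀ = 1/√(LC) = 1/√(0.0898·1.26e-07) = 9401 rad/s.
Step 2 — f₀ = ω₀/(2π) = 1496 Hz.
Step 3 — Parallel Q: Q = R/(ω₀L) = 121/(9401·0.0898) = 0.1433.
Step 4 — Bandwidth: Δω = ω₀/Q = 6.559e+04 rad/s; BW = Δω/(2π) = 1.044e+04 Hz.

(a) f₀ = 1496 Hz  (b) Q = 0.1433  (c) BW = 1.044e+04 Hz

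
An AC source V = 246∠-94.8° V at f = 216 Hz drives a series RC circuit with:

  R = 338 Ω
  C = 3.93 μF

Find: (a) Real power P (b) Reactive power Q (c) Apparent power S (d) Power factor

Step 1 — Angular frequency: ω = 2π·f = 2π·216 = 1357 rad/s.
Step 2 — Component impedances:
  R: Z = R = 338 Ω
  C: Z = 1/(jωC) = -j/(ω·C) = 0 - j187.5 Ω
Step 3 — Series combination: Z_total = R + C = 338 - j187.5 Ω = 386.5∠-29.0° Ω.
Step 4 — Source phasor: V = 246∠-94.8° V = -20.58 - j245.1 V.
Step 5 — Current: I = V / Z = 0.2611 - j0.5804 A = 0.6365∠-65.8° A.
Step 6 — Complex power: S = V·I* = 136.9 - j75.95 VA.
Step 7 — Real power: P = Re(S) = 136.9 W.
Step 8 — Reactive power: Q = Im(S) = -75.95 VAR.
Step 9 — Apparent power: |S| = 156.6 VA.
Step 10 — Power factor: PF = P/|S| = 0.8745 (leading).

(a) P = 136.9 W  (b) Q = -75.95 VAR  (c) S = 156.6 VA  (d) PF = 0.8745 (leading)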